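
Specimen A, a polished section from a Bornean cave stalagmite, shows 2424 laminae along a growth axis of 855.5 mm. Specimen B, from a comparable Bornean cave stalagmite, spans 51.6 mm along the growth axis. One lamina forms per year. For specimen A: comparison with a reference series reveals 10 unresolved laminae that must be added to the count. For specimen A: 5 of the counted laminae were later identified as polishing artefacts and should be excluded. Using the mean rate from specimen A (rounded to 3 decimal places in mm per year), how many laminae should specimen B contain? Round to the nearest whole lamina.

147 laminae

Specimen A: after corrections the count is 2424 − 5 + 10 = 2429 laminae.
A: Extension rate ≈ 855.5 / 2429 = 0.352 mm/year.
B spans 51.6 / 0.352 = 146.59 years ≈ 147 laminae.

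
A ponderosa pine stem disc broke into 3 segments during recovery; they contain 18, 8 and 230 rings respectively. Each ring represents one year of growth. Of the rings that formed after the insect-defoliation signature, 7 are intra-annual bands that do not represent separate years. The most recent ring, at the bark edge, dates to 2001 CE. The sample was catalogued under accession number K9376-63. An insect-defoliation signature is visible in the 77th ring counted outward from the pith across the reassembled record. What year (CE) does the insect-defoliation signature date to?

1829 CE

Total rings = 18 + 8 + 230 = 256.
Between ring 77 and the bark edge there are 256 − 77 = 179 rings.
179 − 7 false = 172 true rings after the insect-defoliation signature.
Counting back 172 years from 2001 CE places the insect-defoliation signature in 2001 − 172 = 1829 CE.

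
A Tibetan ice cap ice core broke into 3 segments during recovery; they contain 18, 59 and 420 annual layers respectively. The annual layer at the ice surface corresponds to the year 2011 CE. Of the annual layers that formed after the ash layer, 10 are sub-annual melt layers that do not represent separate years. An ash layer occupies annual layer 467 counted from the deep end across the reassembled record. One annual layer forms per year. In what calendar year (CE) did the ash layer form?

1991 CE

Total annual layers = 18 + 59 + 420 = 497.
Between annual layer 467 and the ice surface there are 497 − 467 = 30 annual layers.
30 − 10 false = 20 true annual layers after the ash layer.
Counting back 20 years from 2011 CE places the ash layer in 2011 − 20 = 1991 CE.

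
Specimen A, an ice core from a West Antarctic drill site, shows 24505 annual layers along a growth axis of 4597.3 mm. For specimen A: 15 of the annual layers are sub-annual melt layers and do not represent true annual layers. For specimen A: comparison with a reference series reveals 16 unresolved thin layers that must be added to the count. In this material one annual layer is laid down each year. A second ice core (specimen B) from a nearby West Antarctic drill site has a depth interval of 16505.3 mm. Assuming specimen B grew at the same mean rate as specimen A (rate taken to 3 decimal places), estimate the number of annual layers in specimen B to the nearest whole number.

87794 annual layers

Specimen A: adjusted count: 24505 − 15 + 16 = 24506 annual layers.
A: Mean rate = 4597.3 mm / 24506 years ≈ 0.188 mm per year.
Specimen B: 16505.3 mm / 0.188 mm per year = 87794.15 years ≈ 87794 annual layers.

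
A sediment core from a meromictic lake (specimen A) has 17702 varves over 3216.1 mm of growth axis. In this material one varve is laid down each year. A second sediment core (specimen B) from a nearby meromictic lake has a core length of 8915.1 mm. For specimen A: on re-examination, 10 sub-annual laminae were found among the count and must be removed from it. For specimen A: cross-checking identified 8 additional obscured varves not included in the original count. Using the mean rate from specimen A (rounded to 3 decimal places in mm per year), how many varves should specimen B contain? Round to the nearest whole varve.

48984 varves

Specimen A: adjusted count: 17702 − 10 + 8 = 17700 varves.
A: Mean rate = 3216.1 mm / 17700 years ≈ 0.182 mm per year.
For B, 8915.1 / 0.182 = 48984.07 years ≈ 48984 varves.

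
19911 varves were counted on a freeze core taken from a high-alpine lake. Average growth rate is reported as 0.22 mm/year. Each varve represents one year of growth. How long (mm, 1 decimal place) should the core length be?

4380.4 mm

The record spans 19911 years at 0.22 mm per year.
Predicted length = 0.22 mm/year × 19911 years = 4380.4 mm.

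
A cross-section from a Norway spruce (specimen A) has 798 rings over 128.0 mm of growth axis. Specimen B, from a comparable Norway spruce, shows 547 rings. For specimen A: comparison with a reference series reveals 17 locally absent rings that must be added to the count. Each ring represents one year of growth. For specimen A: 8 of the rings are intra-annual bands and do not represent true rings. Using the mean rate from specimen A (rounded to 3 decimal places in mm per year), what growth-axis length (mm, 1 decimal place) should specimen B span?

87.0 mm

Specimen A: true ring count = 798 − 8 + 17 = 807.
A: 128.0 mm over 807 years gives 128.0 / 807 ≈ 0.159 mm per year.
Length of B = 0.159 × 547 = 87.0 mm.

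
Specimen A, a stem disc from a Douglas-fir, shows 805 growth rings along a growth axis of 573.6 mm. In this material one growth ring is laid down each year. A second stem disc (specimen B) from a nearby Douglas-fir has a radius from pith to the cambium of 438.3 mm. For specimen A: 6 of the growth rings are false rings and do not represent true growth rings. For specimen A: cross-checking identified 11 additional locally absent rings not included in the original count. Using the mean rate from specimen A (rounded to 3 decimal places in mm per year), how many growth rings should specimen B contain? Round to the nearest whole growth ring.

Specimen A: true growth ring count = 805 − 6 + 11 = 810.
A: 573.6 mm over 810 years gives 573.6 / 810 ≈ 0.708 mm per year.
For B, 438.3 / 0.708 = 619.07 years ≈ 619 growth rings.

619 growth rings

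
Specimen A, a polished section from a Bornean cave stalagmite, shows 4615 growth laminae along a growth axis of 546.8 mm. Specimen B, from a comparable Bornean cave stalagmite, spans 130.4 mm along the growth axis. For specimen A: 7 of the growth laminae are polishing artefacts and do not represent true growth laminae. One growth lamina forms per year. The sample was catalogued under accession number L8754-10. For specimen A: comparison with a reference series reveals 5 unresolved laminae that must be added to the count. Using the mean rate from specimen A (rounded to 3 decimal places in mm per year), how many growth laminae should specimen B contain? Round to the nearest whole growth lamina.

1096 growth laminae

Specimen A: true growth lamina count = 4615 − 7 + 5 = 4613.
A: Extension rate ≈ 546.8 / 4613 = 0.119 mm/year.
B spans 130.4 / 0.119 = 1095.80 years ≈ 1096 growth laminae.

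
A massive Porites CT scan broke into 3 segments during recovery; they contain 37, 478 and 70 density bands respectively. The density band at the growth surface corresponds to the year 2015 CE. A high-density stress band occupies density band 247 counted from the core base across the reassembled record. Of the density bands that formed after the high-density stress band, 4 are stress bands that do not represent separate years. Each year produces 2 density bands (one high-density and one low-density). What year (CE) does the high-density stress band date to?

1848 CE

Total density bands = 37 + 478 + 70 = 585.
Between density band 247 and the growth surface there are 585 − 247 = 338 density bands.
338 − 4 false = 334 true density bands after the high-density stress band.
Dividing by 2 density bands per year: 334 / 2 = 167 years.
The density band at the growth surface is 2015 CE, so the high-density stress band dates to 2015 − 167 = 1848 CE.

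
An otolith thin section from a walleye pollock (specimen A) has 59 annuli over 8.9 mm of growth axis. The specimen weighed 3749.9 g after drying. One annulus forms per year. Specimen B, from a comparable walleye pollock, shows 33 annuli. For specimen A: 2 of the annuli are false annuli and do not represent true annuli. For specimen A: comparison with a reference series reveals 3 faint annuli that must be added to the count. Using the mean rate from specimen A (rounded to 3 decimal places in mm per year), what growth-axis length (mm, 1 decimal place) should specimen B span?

Specimen A: adjusted count: 59 − 2 + 3 = 60 annuli.
A: 8.9 mm over 60 years gives 8.9 / 60 ≈ 0.148 mm/year.
For B, 0.148 mm/year × 33 years = 4.9 mm.

4.9 mm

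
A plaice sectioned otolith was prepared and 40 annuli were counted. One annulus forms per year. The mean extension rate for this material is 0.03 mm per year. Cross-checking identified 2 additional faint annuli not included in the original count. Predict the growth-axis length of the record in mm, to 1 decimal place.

1.3 mm

Correcting the raw count gives 40 + 2 = 42 true annuli.
42 years at 0.03 mm/year gives 0.03 × 42 = 1.3 mm.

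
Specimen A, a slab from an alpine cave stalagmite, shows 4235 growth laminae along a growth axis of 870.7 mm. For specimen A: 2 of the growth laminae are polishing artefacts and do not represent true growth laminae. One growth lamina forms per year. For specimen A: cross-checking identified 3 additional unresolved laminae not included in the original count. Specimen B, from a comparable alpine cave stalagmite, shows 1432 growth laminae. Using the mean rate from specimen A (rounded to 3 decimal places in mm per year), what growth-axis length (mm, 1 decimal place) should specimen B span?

Specimen A: after corrections the count is 4235 − 2 + 3 = 4236 growth laminae.
A: 870.7 mm over 4236 years gives 870.7 / 4236 ≈ 0.206 mm/yr.
Length of B = 0.206 × 1432 = 295.0 mm.

295.0 mm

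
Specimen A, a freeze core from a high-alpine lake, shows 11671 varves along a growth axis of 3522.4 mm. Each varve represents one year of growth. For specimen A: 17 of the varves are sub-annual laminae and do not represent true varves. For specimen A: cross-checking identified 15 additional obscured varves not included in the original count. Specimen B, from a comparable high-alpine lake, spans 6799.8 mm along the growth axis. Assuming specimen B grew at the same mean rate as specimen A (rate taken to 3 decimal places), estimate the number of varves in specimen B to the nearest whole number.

Specimen A: adjusted count: 11671 − 17 + 15 = 11669 varves.
A: 3522.4 mm over 11669 years gives 3522.4 / 11669 ≈ 0.302 mm/year.
For B, 6799.8 / 0.302 = 22515.89 years ≈ 22516 varves.

22516 varves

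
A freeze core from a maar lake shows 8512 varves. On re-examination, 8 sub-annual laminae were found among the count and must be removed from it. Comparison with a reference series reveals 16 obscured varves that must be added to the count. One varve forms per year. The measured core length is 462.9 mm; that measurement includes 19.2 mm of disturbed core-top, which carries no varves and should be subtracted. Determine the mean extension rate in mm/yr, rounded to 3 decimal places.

0.052 mm/yr

Correcting the raw count gives 8512 − 8 + 16 = 8520 true varves.
Removing the 19.2 mm offcut leaves 462.9 − 19.2 = 443.7 mm.
Mean rate = 443.7 mm / 8520 years ≈ 0.052 mm/yr.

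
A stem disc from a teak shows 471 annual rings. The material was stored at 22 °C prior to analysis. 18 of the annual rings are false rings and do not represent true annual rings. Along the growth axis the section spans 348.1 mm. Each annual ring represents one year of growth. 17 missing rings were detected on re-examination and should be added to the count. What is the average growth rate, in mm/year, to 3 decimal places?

0.741 mm/year

True annual ring count = 471 − 18 + 17 = 470.
Extension rate ≈ 348.1 / 470 = 0.741 mm/year.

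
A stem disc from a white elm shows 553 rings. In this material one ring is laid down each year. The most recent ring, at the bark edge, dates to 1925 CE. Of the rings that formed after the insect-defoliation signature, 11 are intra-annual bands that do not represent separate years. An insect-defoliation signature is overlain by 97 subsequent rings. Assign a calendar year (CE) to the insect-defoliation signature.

There are 97 rings younger than the insect-defoliation signature.
Removing the 11 false rings leaves 97 − 11 = 86 true rings beyond the insect-defoliation signature.
The ring at the bark edge is 1925 CE, so the insect-defoliation signature dates to 1925 − 86 = 1839 CE.

1839 CE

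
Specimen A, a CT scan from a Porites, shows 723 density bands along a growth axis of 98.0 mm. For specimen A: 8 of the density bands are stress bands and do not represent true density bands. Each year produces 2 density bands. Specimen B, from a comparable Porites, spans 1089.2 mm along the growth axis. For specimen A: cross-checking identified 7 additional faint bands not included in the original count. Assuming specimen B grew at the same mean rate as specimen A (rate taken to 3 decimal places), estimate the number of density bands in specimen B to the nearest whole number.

Specimen A: adjusted count: 723 − 8 + 7 = 722 density bands.
Specimen A: 722 density bands at 2 per year is 722 / 2 = 361 years.
A: Extension rate ≈ 98.0 / 361 = 0.271 mm per year.
For B, 1089.2 / 0.271 = 4019.19 years; at 2 density bands per year that is 4019.19 × 2 ≈ 8038 density bands.

8038 density bands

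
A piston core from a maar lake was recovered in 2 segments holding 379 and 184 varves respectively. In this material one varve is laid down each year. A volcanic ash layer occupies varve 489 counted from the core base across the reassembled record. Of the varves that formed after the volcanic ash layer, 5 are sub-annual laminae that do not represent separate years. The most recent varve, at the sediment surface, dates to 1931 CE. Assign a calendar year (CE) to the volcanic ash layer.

Total varves = 379 + 184 = 563.
The volcanic ash layer sits at varve 489 from the core base, so 563 − 489 = 74 varves formed after it.
Removing the 5 false varves leaves 74 − 5 = 69 true varves beyond the volcanic ash layer.
Counting back 69 years from 1931 CE places the volcanic ash layer in 1931 − 69 = 1862 CE.

1862 CE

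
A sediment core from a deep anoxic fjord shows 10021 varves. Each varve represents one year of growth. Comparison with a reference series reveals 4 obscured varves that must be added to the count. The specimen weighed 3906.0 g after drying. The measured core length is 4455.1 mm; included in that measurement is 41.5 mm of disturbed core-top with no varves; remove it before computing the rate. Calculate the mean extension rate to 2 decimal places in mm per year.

After corrections the count is 10021 + 4 = 10025 varves.
Removing the 41.5 mm offcut leaves 4455.1 − 41.5 = 4413.6 mm.
4413.6 mm over 10025 years gives 4413.6 / 10025 ≈ 0.44 mm per year.

0.44 mm per year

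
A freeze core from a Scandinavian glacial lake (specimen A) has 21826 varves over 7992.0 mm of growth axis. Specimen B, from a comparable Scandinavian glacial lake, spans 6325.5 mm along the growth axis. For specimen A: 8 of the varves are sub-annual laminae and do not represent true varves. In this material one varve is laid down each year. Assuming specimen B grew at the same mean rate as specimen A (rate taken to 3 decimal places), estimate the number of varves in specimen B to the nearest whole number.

17283 varves

Specimen A: after corrections the count is 21826 − 8 = 21818 varves.
A: 7992.0 mm over 21818 years gives 7992.0 / 21818 ≈ 0.366 mm/year.
B spans 6325.5 / 0.366 = 17282.79 years ≈ 17283 varves.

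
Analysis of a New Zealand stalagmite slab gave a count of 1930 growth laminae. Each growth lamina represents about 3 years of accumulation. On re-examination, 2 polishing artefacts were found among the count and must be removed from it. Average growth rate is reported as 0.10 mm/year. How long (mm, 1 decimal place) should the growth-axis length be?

578.4 mm

True growth lamina count = 1930 − 2 = 1928.
At 3 years per growth lamina, 1928 × 3 = 5784 years.
5784 years at 0.10 mm/year gives 0.10 × 5784 = 578.4 mm.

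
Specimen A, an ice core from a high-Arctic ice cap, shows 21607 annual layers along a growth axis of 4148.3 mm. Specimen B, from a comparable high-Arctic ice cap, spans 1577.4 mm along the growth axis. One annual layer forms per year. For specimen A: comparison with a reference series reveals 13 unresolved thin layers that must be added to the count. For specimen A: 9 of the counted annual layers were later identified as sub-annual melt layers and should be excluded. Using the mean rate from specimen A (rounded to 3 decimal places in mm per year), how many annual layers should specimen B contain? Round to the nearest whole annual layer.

Specimen A: correcting the raw count gives 21607 − 9 + 13 = 21611 true annual layers.
A: Extension rate ≈ 4148.3 / 21611 = 0.192 mm/year.
For B, 1577.4 / 0.192 = 8215.62 years ≈ 8216 annual layers.

8216 annual layers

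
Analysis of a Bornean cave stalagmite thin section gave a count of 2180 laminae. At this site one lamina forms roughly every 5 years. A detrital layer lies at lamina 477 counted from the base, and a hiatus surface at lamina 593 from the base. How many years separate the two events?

Separation: 593 − 477 = 116 laminae.
At 5 years per lamina, 116 × 5 = 580 years.

580 yr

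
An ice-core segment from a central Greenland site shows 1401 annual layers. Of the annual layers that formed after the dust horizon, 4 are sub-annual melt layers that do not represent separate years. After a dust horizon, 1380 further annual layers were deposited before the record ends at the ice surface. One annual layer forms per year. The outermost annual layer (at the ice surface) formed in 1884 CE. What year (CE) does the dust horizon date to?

508 CE

There are 1380 annual layers younger than the dust horizon.
Removing the 4 false annual layers leaves 1380 − 4 = 1376 true annual layers beyond the dust horizon.
The annual layer at the ice surface is 1884 CE, so the dust horizon dates to 1884 − 1376 = 508 CE.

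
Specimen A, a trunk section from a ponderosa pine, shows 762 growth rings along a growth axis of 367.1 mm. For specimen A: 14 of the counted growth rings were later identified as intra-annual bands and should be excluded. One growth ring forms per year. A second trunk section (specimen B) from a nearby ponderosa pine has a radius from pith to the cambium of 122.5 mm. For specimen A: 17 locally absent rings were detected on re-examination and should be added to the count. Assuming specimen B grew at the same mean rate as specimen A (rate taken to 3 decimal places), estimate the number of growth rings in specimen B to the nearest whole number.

255 growth rings

Specimen A: true growth ring count = 762 − 14 + 17 = 765.
A: Extension rate ≈ 367.1 / 765 = 0.480 mm/yr.
B spans 122.5 / 0.480 = 255.21 years ≈ 255 growth rings.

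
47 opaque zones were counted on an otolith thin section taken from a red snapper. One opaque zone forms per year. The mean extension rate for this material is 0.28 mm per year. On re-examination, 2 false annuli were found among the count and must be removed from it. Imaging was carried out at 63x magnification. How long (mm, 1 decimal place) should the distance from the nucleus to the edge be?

After corrections the count is 47 − 2 = 45 opaque zones.
Length ≈ 0.28 × 45 = 12.6 mm.

12.6 mm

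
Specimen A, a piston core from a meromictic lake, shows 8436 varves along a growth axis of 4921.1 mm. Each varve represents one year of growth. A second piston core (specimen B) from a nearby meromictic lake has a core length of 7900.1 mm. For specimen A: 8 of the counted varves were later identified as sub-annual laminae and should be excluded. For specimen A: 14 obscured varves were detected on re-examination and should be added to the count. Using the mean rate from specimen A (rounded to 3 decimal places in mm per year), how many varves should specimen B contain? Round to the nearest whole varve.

Specimen A: after corrections the count is 8436 − 8 + 14 = 8442 varves.
A: Extension rate ≈ 4921.1 / 8442 = 0.583 mm per year.
Specimen B: 7900.1 mm / 0.583 mm per year = 13550.77 years ≈ 13551 varves.

13551 varves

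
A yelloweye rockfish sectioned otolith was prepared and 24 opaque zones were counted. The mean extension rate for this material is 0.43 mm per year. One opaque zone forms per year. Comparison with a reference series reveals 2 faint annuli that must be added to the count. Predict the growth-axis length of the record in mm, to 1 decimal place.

Correcting the raw count gives 24 + 2 = 26 true opaque zones.
Predicted length = 0.43 mm/year × 26 years = 11.2 mm.

11.2 mm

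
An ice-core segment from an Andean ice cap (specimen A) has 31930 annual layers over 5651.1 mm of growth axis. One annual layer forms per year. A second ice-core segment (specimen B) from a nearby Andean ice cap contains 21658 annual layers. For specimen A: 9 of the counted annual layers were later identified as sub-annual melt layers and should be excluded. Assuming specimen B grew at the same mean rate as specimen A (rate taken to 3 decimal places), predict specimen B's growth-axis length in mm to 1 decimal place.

Specimen A: correcting the raw count gives 31930 − 9 = 31921 true annual layers.
A: 5651.1 mm over 31921 years gives 5651.1 / 31921 ≈ 0.177 mm/year.
B's length ≈ 0.177 × 21658 = 3833.5 mm.

3833.5 mm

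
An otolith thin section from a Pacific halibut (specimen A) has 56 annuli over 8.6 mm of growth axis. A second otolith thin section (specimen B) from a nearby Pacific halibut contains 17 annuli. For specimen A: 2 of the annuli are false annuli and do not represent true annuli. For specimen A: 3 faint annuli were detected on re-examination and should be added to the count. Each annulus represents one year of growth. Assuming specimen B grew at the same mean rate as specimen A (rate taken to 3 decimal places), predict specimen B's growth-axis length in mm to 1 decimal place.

2.6 mm

Specimen A: adjusted count: 56 − 2 + 3 = 57 annuli.
A: Extension rate ≈ 8.6 / 57 = 0.151 mm/yr.
Length of B = 0.151 × 17 = 2.6 mm.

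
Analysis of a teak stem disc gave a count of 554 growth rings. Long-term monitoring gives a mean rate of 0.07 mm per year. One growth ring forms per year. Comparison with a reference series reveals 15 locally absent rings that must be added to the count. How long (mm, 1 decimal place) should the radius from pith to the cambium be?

39.8 mm

Correcting the raw count gives 554 + 15 = 569 true growth rings.
Length ≈ 0.07 × 569 = 39.8 mm.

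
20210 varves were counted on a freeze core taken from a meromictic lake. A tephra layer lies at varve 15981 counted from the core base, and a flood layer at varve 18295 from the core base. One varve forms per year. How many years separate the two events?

Separation: 18295 − 15981 = 2314 varves.
One varve per year makes the interval 2314 years.

2314 years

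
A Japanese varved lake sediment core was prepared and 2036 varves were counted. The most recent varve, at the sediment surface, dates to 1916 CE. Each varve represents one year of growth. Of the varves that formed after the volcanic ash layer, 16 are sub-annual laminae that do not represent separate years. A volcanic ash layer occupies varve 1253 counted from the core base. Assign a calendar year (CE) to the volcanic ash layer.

1149 CE

2036 − 1253 = 783 varves lie beyond the volcanic ash layer toward the sediment surface.
783 − 16 false = 767 true varves after the volcanic ash layer.
The varve at the sediment surface is 1916 CE, so the volcanic ash layer dates to 1916 − 767 = 1149 CE.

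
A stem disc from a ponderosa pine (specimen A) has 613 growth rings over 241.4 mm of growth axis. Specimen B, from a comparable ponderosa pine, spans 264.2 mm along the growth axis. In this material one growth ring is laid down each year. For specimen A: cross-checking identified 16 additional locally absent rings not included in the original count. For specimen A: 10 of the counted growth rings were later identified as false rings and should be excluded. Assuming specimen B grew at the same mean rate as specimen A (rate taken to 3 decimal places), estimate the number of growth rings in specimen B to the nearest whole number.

677 growth rings

Specimen A: after corrections the count is 613 − 10 + 16 = 619 growth rings.
A: 241.4 mm over 619 years gives 241.4 / 619 ≈ 0.390 mm/year.
For B, 264.2 / 0.390 = 677.44 years ≈ 677 growth rings.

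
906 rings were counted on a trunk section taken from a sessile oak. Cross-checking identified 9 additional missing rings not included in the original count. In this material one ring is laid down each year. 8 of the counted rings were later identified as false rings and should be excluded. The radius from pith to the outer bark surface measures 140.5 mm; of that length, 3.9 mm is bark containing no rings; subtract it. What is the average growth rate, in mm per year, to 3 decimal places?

Adjusted count: 906 − 8 + 9 = 907 rings.
Net length = 140.5 − 3.9 = 136.6 mm.
Extension rate ≈ 136.6 / 907 = 0.151 mm per year.

0.151 mm per year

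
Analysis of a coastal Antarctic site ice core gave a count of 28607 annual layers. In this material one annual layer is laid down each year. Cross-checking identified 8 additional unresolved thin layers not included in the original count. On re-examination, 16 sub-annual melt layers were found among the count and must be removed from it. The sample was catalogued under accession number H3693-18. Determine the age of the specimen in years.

Correcting the raw count gives 28607 − 16 + 8 = 28599 true annual layers.
At one annual layer per year, that is 28599 years.

28599 years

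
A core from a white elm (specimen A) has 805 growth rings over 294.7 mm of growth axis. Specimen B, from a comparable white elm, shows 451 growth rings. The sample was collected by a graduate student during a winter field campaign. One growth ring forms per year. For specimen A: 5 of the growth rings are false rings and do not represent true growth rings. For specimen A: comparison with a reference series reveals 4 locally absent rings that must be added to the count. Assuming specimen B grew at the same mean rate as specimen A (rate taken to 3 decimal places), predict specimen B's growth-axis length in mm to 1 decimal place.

Specimen A: adjusted count: 805 − 5 + 4 = 804 growth rings.
A: Mean rate = 294.7 mm / 804 years ≈ 0.367 mm per year.
For B, 0.367 mm/year × 451 years = 165.5 mm.

165.5 mm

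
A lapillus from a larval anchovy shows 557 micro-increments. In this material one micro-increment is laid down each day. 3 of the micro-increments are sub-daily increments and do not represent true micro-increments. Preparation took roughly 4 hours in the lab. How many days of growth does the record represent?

554 days

True micro-increment count = 557 − 3 = 554.
At one micro-increment per day, that is 554 days.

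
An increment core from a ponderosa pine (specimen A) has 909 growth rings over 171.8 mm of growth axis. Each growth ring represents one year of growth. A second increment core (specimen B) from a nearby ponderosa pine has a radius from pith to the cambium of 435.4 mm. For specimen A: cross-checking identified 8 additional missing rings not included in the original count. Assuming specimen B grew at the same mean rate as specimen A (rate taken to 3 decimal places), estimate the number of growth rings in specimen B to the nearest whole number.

Specimen A: true growth ring count = 909 + 8 = 917.
A: Mean rate = 171.8 mm / 917 years ≈ 0.187 mm/year.
For B, 435.4 / 0.187 = 2328.34 years ≈ 2328 growth rings.

2328 growth rings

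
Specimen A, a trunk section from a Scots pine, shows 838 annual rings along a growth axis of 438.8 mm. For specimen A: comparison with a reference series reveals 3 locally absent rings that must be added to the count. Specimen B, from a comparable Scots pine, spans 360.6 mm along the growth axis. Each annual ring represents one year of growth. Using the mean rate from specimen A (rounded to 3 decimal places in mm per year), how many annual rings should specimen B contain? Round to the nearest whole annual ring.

Specimen A: true annual ring count = 838 + 3 = 841.
A: 438.8 mm over 841 years gives 438.8 / 841 ≈ 0.522 mm per year.
For B, 360.6 / 0.522 = 690.80 years ≈ 691 annual rings.

691 annual rings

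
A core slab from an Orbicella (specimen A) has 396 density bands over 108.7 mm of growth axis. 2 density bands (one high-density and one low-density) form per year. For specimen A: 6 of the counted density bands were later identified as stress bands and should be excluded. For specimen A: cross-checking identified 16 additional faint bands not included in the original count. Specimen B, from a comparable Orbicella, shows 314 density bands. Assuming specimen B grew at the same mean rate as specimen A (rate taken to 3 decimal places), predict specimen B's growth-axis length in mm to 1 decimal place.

Specimen A: true density band count = 396 − 6 + 16 = 406.
Specimen A: 406 density bands at 2 per year is 406 / 2 = 203 years.
A: Mean rate = 108.7 mm / 203 years ≈ 0.535 mm/yr.
Specimen B: dividing by 2 density bands per year: 314 / 2 = 157 years. B's length ≈ 0.535 × 157 = 84.0 mm.

84.0 mm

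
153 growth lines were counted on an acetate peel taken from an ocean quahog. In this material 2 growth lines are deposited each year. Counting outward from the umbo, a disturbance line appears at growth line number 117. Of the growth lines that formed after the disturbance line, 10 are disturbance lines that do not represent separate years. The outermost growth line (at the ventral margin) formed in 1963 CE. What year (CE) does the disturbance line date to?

The disturbance line sits at growth line 117 from the umbo, so 153 − 117 = 36 growth lines formed after it.
Excluding 10 false growth lines: 36 − 10 = 26.
With 2 growth lines per year, 26 / 2 = 13 years.
Counting back 13 years from 1963 CE places the disturbance line in 1963 − 13 = 1950 CE.

1950 CE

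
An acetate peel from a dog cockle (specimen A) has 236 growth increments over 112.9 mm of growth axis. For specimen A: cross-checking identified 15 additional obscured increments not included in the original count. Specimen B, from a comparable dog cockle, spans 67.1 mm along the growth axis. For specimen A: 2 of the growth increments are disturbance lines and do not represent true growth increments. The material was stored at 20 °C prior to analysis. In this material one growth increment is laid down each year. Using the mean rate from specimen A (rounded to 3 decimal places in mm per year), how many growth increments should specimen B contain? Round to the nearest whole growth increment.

Specimen A: adjusted count: 236 − 2 + 15 = 249 growth increments.
A: Mean rate = 112.9 mm / 249 years ≈ 0.453 mm/year.
B spans 67.1 / 0.453 = 148.12 years ≈ 148 growth increments.

148 growth increments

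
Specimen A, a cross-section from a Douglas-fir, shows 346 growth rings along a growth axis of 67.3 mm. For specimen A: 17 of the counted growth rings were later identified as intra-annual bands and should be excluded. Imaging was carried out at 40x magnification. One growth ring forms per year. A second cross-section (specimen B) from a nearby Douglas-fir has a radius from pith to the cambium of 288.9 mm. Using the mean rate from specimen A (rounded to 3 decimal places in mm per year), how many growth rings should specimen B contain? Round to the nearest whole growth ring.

1409 growth rings

Specimen A: adjusted count: 346 − 17 = 329 growth rings.
A: Extension rate ≈ 67.3 / 329 = 0.205 mm/yr.
Specimen B: 288.9 mm / 0.205 mm per year = 1409.27 years ≈ 1409 growth rings.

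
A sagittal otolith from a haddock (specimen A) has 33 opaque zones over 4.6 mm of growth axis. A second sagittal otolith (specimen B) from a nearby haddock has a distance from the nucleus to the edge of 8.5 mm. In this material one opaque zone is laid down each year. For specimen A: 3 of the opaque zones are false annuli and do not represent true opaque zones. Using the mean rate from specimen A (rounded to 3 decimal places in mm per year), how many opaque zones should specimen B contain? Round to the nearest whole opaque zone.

56 opaque zones

Specimen A: true opaque zone count = 33 − 3 = 30.
A: 4.6 mm over 30 years gives 4.6 / 30 ≈ 0.153 mm/year.
For B, 8.5 / 0.153 = 55.56 years ≈ 56 opaque zones.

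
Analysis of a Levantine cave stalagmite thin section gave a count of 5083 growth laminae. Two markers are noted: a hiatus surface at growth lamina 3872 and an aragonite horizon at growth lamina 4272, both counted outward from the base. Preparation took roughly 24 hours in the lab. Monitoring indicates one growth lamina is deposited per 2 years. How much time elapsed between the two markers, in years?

Separation: 4272 − 3872 = 400 growth laminae.
At 2 years per growth lamina, 400 × 2 = 800 years.

800 yr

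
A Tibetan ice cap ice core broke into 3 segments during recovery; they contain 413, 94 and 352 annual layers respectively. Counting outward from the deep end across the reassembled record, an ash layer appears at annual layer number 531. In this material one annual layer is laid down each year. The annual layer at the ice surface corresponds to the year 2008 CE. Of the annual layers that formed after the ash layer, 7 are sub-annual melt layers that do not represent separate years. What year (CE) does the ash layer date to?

1687 CE

Total annual layers = 413 + 94 + 352 = 859.
Between annual layer 531 and the ice surface there are 859 − 531 = 328 annual layers.
328 − 7 false = 321 true annual layers after the ash layer.
Counting back 321 years from 2008 CE places the ash layer in 2008 − 321 = 1687 CE.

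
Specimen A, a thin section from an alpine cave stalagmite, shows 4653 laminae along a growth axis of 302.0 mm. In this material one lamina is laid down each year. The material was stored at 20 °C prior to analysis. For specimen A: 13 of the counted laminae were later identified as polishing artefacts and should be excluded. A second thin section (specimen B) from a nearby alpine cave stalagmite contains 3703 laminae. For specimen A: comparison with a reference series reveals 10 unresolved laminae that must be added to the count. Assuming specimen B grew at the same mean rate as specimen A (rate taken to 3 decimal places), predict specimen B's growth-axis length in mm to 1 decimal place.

240.7 mm

Specimen A: true lamina count = 4653 − 13 + 10 = 4650.
A: Mean rate = 302.0 mm / 4650 years ≈ 0.065 mm/year.
B's length ≈ 0.065 × 3703 = 240.7 mm.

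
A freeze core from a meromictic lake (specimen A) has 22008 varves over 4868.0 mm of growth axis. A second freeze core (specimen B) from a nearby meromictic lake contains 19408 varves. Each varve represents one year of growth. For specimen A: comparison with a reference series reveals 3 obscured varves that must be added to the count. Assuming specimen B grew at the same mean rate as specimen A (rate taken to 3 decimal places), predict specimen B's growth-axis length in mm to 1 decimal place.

Specimen A: adjusted count: 22008 + 3 = 22011 varves.
A: Extension rate ≈ 4868.0 / 22011 = 0.221 mm per year.
For B, 0.221 mm/year × 19408 years = 4289.2 mm.

4289.2 mm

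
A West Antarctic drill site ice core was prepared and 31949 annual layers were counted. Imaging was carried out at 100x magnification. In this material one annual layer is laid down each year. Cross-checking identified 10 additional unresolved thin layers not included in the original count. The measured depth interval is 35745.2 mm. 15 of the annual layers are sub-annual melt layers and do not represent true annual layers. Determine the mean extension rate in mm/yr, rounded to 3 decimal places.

1.119 mm/yr

After corrections the count is 31949 − 15 + 10 = 31944 annual layers.
Extension rate ≈ 35745.2 / 31944 = 1.119 mm/yr.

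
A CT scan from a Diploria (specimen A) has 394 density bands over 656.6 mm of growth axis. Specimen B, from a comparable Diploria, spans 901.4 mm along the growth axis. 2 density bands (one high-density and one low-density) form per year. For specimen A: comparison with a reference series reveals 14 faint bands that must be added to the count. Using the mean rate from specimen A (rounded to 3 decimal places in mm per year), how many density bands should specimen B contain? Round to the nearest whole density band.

560 density bands

Specimen A: adjusted count: 394 + 14 = 408 density bands.
Specimen A: dividing by 2 density bands per year: 408 / 2 = 204 years.
A: Extension rate ≈ 656.6 / 204 = 3.219 mm per year.
B spans 901.4 / 3.219 = 280.02 years; at 2 density bands per year that is 280.02 × 2 ≈ 560 density bands.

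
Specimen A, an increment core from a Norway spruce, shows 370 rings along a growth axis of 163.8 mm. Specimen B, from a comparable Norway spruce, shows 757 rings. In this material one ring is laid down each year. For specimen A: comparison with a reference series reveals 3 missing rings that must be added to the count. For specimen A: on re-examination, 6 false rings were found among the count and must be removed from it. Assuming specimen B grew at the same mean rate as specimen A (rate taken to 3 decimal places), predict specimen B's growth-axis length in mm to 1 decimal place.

337.6 mm

Specimen A: correcting the raw count gives 370 − 6 + 3 = 367 true rings.
A: Extension rate ≈ 163.8 / 367 = 0.446 mm per year.
Length of B = 0.446 × 757 = 337.6 mm.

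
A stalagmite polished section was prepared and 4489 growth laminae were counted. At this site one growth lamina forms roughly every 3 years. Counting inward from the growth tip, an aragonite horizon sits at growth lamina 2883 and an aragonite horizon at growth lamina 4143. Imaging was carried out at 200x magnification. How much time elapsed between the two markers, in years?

3780 years

4143 − 2883 = 1260 growth laminae lie between the two events.
At 3 years per growth lamina, 1260 × 3 = 3780 years.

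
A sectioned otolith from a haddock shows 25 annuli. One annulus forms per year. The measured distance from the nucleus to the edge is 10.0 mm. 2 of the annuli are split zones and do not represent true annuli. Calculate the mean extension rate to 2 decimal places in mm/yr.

0.43 mm/yr

True annulus count = 25 − 2 = 23.
Extension rate ≈ 10.0 / 23 = 0.43 mm/yr.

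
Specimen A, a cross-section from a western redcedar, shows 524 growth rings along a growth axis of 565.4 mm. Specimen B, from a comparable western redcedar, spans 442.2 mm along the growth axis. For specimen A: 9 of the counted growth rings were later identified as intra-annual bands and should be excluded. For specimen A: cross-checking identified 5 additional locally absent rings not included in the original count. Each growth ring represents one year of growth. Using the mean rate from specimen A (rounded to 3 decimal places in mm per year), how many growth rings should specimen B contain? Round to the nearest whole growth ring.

407 growth rings

Specimen A: adjusted count: 524 − 9 + 5 = 520 growth rings.
A: 565.4 mm over 520 years gives 565.4 / 520 ≈ 1.087 mm per year.
For B, 442.2 / 1.087 = 406.81 years ≈ 407 growth rings.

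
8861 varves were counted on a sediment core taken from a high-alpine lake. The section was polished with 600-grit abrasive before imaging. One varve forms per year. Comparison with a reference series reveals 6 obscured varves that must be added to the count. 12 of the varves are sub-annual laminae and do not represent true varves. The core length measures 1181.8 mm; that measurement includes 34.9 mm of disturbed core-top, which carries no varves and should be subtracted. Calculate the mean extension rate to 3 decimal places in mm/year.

Correcting the raw count gives 8861 − 12 + 6 = 8855 true varves.
Net length = 1181.8 − 34.9 = 1146.9 mm.
1146.9 mm over 8855 years gives 1146.9 / 8855 ≈ 0.130 mm/year.

0.130 mm/year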